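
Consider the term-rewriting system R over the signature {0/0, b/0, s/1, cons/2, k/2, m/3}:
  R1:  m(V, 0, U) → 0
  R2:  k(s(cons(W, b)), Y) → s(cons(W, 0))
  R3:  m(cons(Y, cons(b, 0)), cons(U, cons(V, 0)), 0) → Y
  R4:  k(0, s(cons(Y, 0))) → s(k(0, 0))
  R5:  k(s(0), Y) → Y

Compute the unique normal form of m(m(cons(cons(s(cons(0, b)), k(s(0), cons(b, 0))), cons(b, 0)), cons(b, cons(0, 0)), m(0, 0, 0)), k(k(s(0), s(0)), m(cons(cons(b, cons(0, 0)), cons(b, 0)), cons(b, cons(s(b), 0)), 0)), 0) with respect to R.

s(cons(0, b))

1. m(m(cons(cons(s(cons(0, b)), k(s(0), cons(b, 0))), cons(b, 0)), cons(b, cons(0, 0)), m(0, 0, 0)), k(k(s(0), s(0)), m(cons(cons(b, cons(0, 0)), cons(b, 0)), cons(b, cons(s(b), 0)), 0)), 0)  →  m(m(cons(cons(s(cons(0, b)), cons(b, 0)), cons(b, 0)), cons(b, cons(0, 0)), m(0, 0, 0)), k(k(s(0), s(0)), m(cons(cons(b, cons(0, 0)), cons(b, 0)), cons(b, cons(s(b), 0)), 0)), 0)   [R5 at 1.1.1.2]
2. m(m(cons(cons(s(cons(0, b)), cons(b, 0)), cons(b, 0)), cons(b, cons(0, 0)), m(0, 0, 0)), k(k(s(0), s(0)), m(cons(cons(b, cons(0, 0)), cons(b, 0)), cons(b, cons(s(b), 0)), 0)), 0)  →  m(m(cons(cons(s(cons(0, b)), cons(b, 0)), cons(b, 0)), cons(b, cons(0, 0)), 0), k(k(s(0), s(0)), m(cons(cons(b, cons(0, 0)), cons(b, 0)), cons(b, cons(s(b), 0)), 0)), 0)   [R1 at 1.3]
3. m(m(cons(cons(s(cons(0, b)), cons(b, 0)), cons(b, 0)), cons(b, cons(0, 0)), 0), k(k(s(0), s(0)), m(cons(cons(b, cons(0, 0)), cons(b, 0)), cons(b, cons(s(b), 0)), 0)), 0)  →  m(cons(s(cons(0, b)), cons(b, 0)), k(k(s(0), s(0)), m(cons(cons(b, cons(0, 0)), cons(b, 0)), cons(b, cons(s(b), 0)), 0)), 0)   [R3 at 1]
4. m(cons(s(cons(0, b)), cons(b, 0)), k(k(s(0), s(0)), m(cons(cons(b, cons(0, 0)), cons(b, 0)), cons(b, cons(s(b), 0)), 0)), 0)  →  m(cons(s(cons(0, b)), cons(b, 0)), k(s(0), m(cons(cons(b, cons(0, 0)), cons(b, 0)), cons(b, cons(s(b), 0)), 0)), 0)   [R5 at 2.1]
5. m(cons(s(cons(0, b)), cons(b, 0)), k(s(0), m(cons(cons(b, cons(0, 0)), cons(b, 0)), cons(b, cons(s(b), 0)), 0)), 0)  →  m(cons(s(cons(0, b)), cons(b, 0)), m(cons(cons(b, cons(0, 0)), cons(b, 0)), cons(b, cons(s(b), 0)), 0), 0)   [R5 at 2]
6. m(cons(s(cons(0, b)), cons(b, 0)), m(cons(cons(b, cons(0, 0)), cons(b, 0)), cons(b, cons(s(b), 0)), 0), 0)  →  m(cons(s(cons(0, b)), cons(b, 0)), cons(b, cons(0, 0)), 0)   [R3 at 2]
7. m(cons(s(cons(0, b)), cons(b, 0)), cons(b, cons(0, 0)), 0)  →  s(cons(0, b))   [R3 at ε]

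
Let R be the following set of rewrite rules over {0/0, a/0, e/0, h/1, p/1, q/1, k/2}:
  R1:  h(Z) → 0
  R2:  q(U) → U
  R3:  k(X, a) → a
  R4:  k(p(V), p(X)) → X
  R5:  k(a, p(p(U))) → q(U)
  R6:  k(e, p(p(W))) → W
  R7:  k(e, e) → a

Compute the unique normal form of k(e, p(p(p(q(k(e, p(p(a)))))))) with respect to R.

1. k(e, p(p(p(q(k(e, p(p(a))))))))  →  p(q(k(e, p(p(a)))))   [R6 at ε]
2. p(q(k(e, p(p(a)))))  →  p(k(e, p(p(a))))   [R2 at 1]
3. p(k(e, p(p(a))))  →  p(a)   [R6 at 1]

p(a)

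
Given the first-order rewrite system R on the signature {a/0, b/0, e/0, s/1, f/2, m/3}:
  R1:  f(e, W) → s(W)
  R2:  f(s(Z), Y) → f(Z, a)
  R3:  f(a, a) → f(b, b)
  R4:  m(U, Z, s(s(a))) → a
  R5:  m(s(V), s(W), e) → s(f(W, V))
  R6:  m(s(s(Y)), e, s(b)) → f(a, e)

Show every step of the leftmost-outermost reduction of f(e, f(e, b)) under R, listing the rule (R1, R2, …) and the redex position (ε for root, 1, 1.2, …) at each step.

1. f(e, f(e, b))  →  s(f(e, b))   [R1 at ε]
2. s(f(e, b))  →  s(s(b))   [R1 at 1]

s(s(b))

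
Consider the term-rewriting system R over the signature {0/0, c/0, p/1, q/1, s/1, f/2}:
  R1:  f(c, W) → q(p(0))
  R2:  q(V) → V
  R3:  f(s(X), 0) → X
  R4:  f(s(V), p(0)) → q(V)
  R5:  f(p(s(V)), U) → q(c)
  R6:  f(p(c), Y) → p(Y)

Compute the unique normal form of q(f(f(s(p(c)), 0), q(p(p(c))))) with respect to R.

1. q(f(f(s(p(c)), 0), q(p(p(c)))))  →  f(f(s(p(c)), 0), q(p(p(c))))   [R2 at ε]
2. f(f(s(p(c)), 0), q(p(p(c))))  →  f(p(c), q(p(p(c))))   [R3 at 1]
3. f(p(c), q(p(p(c))))  →  p(q(p(p(c))))   [R6 at ε]
4. p(q(p(p(c))))  →  p(p(p(c)))   [R2 at 1]

p(p(p(c)))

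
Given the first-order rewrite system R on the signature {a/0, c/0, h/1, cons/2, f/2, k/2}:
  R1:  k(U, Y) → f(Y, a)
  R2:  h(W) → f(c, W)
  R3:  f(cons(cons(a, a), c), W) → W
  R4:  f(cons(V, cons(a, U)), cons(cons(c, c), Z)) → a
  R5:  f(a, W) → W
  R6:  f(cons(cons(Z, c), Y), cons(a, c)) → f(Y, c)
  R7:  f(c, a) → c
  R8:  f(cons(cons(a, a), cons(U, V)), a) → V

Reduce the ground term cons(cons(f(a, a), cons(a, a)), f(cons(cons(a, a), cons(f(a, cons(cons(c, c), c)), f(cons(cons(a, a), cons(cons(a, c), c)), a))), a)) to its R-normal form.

1. cons(cons(f(a, a), cons(a, a)), f(cons(cons(a, a), cons(f(a, cons(cons(c, c), c)), f(cons(cons(a, a), cons(cons(a, c), c)), a))), a))  →  cons(cons(a, cons(a, a)), f(cons(cons(a, a), cons(f(a, cons(cons(c, c), c)), f(cons(cons(a, a), cons(cons(a, c), c)), a))), a))   [R5 at 1.1]
2. cons(cons(a, cons(a, a)), f(cons(cons(a, a), cons(f(a, cons(cons(c, c), c)), f(cons(cons(a, a), cons(cons(a, c), c)), a))), a))  →  cons(cons(a, cons(a, a)), f(cons(cons(a, a), cons(cons(a, c), c)), a))   [R8 at 2]
3. cons(cons(a, cons(a, a)), f(cons(cons(a, a), cons(cons(a, c), c)), a))  →  cons(cons(a, cons(a, a)), c)   [R8 at 2]

cons(cons(a, cons(a, a)), c)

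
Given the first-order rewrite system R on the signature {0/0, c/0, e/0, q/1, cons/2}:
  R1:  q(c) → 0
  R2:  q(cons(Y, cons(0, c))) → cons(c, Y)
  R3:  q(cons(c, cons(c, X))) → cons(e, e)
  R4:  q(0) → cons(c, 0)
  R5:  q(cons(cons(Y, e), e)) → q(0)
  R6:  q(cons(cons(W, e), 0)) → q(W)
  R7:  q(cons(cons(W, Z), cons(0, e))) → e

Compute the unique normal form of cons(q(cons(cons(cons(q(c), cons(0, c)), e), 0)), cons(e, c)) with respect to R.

1. cons(q(cons(cons(cons(q(c), cons(0, c)), e), 0)), cons(e, c))  →  cons(q(cons(q(c), cons(0, c))), cons(e, c))   [R6 at 1]
2. cons(q(cons(q(c), cons(0, c))), cons(e, c))  →  cons(cons(c, q(c)), cons(e, c))   [R2 at 1]
3. cons(cons(c, q(c)), cons(e, c))  →  cons(cons(c, 0), cons(e, c))   [R1 at 1.2]

cons(cons(c, 0), cons(e, c))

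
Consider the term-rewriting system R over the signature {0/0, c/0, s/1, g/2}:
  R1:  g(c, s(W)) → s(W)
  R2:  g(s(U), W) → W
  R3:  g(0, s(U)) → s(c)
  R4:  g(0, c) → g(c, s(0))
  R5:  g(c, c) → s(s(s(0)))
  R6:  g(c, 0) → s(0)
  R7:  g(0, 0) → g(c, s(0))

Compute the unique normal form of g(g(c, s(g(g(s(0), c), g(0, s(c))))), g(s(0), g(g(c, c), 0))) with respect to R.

1. g(g(c, s(g(g(s(0), c), g(0, s(c))))), g(s(0), g(g(c, c), 0)))  →  g(s(g(g(s(0), c), g(0, s(c)))), g(s(0), g(g(c, c), 0)))   [R1 at 1]
2. g(s(g(g(s(0), c), g(0, s(c)))), g(s(0), g(g(c, c), 0)))  →  g(s(0), g(g(c, c), 0))   [R2 at ε]
3. g(s(0), g(g(c, c), 0))  →  g(g(c, c), 0)   [R2 at ε]
4. g(g(c, c), 0)  →  g(s(s(s(0))), 0)   [R5 at 1]
5. g(s(s(s(0))), 0)  →  0   [R2 at ε]

0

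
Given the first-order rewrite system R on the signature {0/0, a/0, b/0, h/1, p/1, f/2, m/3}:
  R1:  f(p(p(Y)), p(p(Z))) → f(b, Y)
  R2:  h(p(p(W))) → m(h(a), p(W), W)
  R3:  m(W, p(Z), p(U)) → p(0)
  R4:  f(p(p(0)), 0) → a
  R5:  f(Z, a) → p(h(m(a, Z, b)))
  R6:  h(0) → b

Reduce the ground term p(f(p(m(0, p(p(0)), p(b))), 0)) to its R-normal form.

1. p(f(p(m(0, p(p(0)), p(b))), 0))  →  p(f(p(p(0)), 0))   [R3 at 1.1.1]
2. p(f(p(p(0)), 0))  →  p(a)   [R4 at 1]

p(a)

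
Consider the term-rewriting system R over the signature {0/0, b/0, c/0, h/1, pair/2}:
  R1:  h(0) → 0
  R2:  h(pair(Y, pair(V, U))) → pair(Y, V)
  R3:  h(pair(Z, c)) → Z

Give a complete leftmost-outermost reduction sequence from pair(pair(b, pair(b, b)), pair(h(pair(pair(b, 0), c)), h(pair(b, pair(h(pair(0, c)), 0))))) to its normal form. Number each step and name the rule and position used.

pair(pair(b, pair(b, b)), pair(pair(b, 0), pair(b, 0)))

1. pair(pair(b, pair(b, b)), pair(h(pair(pair(b, 0), c)), h(pair(b, pair(h(pair(0, c)), 0)))))  →  pair(pair(b, pair(b, b)), pair(pair(b, 0), h(pair(b, pair(h(pair(0, c)), 0)))))   [R3 at 2.1]
2. pair(pair(b, pair(b, b)), pair(pair(b, 0), h(pair(b, pair(h(pair(0, c)), 0)))))  →  pair(pair(b, pair(b, b)), pair(pair(b, 0), pair(b, h(pair(0, c)))))   [R2 at 2.2]
3. pair(pair(b, pair(b, b)), pair(pair(b, 0), pair(b, h(pair(0, c)))))  →  pair(pair(b, pair(b, b)), pair(pair(b, 0), pair(b, 0)))   [R3 at 2.2.2]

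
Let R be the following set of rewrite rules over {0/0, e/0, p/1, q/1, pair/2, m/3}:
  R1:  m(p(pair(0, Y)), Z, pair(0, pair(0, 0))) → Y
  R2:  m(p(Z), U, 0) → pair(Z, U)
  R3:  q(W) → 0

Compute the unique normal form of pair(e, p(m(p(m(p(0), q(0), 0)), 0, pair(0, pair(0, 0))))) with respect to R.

pair(e, p(0))

1. pair(e, p(m(p(m(p(0), q(0), 0)), 0, pair(0, pair(0, 0)))))  →  pair(e, p(m(p(pair(0, q(0))), 0, pair(0, pair(0, 0)))))   [R2 at 2.1.1.1]
2. pair(e, p(m(p(pair(0, q(0))), 0, pair(0, pair(0, 0)))))  →  pair(e, p(q(0)))   [R1 at 2.1]
3. pair(e, p(q(0)))  →  pair(e, p(0))   [R3 at 2.1]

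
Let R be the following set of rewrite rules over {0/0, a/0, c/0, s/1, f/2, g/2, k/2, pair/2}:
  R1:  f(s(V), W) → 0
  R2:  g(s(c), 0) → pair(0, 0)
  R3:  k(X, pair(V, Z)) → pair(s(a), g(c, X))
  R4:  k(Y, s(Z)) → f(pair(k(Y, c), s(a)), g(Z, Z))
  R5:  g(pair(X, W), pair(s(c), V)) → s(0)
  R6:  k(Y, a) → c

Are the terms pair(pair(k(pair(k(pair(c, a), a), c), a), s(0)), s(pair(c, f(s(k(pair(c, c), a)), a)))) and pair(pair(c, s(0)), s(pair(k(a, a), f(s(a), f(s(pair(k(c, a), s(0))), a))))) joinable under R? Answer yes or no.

Reduce t₁ = pair(pair(k(pair(k(pair(c, a), a), c), a), s(0)), s(pair(c, f(s(k(pair(c, c), a)), a)))):
1. pair(pair(k(pair(k(pair(c, a), a), c), a), s(0)), s(pair(c, f(s(k(pair(c, c), a)), a))))  →  pair(pair(c, s(0)), s(pair(c, f(s(k(pair(c, c), a)), a))))   [R6 at 1.1]
2. pair(pair(c, s(0)), s(pair(c, f(s(k(pair(c, c), a)), a))))  →  pair(pair(c, s(0)), s(pair(c, 0)))   [R1 at 2.1.2]

Reduce t₂ = pair(pair(c, s(0)), s(pair(k(a, a), f(s(a), f(s(pair(k(c, a), s(0))), a))))):
1. pair(pair(c, s(0)), s(pair(k(a, a), f(s(a), f(s(pair(k(c, a), s(0))), a)))))  →  pair(pair(c, s(0)), s(pair(c, f(s(a), f(s(pair(k(c, a), s(0))), a)))))   [R6 at 2.1.1]
2. pair(pair(c, s(0)), s(pair(c, f(s(a), f(s(pair(k(c, a), s(0))), a)))))  →  pair(pair(c, s(0)), s(pair(c, 0)))   [R1 at 2.1.2]

yes — NF(t₁) = pair(pair(c, s(0)), s(pair(c, 0))), NF(t₂) = pair(pair(c, s(0)), s(pair(c, 0)))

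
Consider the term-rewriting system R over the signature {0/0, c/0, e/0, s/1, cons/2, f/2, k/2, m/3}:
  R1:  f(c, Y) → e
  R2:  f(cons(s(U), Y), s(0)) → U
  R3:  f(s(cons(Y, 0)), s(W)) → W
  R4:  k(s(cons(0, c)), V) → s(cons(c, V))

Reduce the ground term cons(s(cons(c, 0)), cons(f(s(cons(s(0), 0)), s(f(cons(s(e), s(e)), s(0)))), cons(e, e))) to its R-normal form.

cons(s(cons(c, 0)), cons(e, cons(e, e)))

1. cons(s(cons(c, 0)), cons(f(s(cons(s(0), 0)), s(f(cons(s(e), s(e)), s(0)))), cons(e, e)))  →  cons(s(cons(c, 0)), cons(f(cons(s(e), s(e)), s(0)), cons(e, e)))   [R3 at 2.1]
2. cons(s(cons(c, 0)), cons(f(cons(s(e), s(e)), s(0)), cons(e, e)))  →  cons(s(cons(c, 0)), cons(e, cons(e, e)))   [R2 at 2.1]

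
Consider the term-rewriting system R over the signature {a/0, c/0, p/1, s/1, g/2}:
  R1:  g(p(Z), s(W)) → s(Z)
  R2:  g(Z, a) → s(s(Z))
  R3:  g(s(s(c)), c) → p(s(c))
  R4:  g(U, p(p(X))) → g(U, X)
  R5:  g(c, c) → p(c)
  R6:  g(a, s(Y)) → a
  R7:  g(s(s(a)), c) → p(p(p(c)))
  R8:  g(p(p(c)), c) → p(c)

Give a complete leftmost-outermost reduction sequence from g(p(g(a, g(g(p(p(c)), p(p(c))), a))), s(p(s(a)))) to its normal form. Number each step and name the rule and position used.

s(a)

1. g(p(g(a, g(g(p(p(c)), p(p(c))), a))), s(p(s(a))))  →  s(g(a, g(g(p(p(c)), p(p(c))), a)))   [R1 at ε]
2. s(g(a, g(g(p(p(c)), p(p(c))), a)))  →  s(g(a, s(s(g(p(p(c)), p(p(c)))))))   [R2 at 1.2]
3. s(g(a, s(s(g(p(p(c)), p(p(c)))))))  →  s(a)   [R6 at 1]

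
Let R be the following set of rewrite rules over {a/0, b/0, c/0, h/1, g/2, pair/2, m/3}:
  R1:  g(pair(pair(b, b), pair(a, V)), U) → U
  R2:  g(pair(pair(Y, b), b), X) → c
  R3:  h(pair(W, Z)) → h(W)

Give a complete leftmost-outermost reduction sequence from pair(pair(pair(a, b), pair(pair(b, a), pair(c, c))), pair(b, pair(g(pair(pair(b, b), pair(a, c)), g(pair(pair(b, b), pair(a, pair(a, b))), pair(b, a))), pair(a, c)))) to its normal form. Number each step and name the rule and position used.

pair(pair(pair(a, b), pair(pair(b, a), pair(c, c))), pair(b, pair(pair(b, a), pair(a, c))))

1. pair(pair(pair(a, b), pair(pair(b, a), pair(c, c))), pair(b, pair(g(pair(pair(b, b), pair(a, c)), g(pair(pair(b, b), pair(a, pair(a, b))), pair(b, a))), pair(a, c))))  →  pair(pair(pair(a, b), pair(pair(b, a), pair(c, c))), pair(b, pair(g(pair(pair(b, b), pair(a, pair(a, b))), pair(b, a)), pair(a, c))))   [R1 at 2.2.1]
2. pair(pair(pair(a, b), pair(pair(b, a), pair(c, c))), pair(b, pair(g(pair(pair(b, b), pair(a, pair(a, b))), pair(b, a)), pair(a, c))))  →  pair(pair(pair(a, b), pair(pair(b, a), pair(c, c))), pair(b, pair(pair(b, a), pair(a, c))))   [R1 at 2.2.1]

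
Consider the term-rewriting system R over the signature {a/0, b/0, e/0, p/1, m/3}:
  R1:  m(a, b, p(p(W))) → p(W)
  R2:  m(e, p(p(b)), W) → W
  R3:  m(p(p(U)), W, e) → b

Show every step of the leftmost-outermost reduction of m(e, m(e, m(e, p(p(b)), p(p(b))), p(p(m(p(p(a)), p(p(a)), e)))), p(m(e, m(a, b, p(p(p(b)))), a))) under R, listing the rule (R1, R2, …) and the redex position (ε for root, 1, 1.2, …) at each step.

p(a)

1. m(e, m(e, m(e, p(p(b)), p(p(b))), p(p(m(p(p(a)), p(p(a)), e)))), p(m(e, m(a, b, p(p(p(b)))), a)))  →  m(e, m(e, p(p(b)), p(p(m(p(p(a)), p(p(a)), e)))), p(m(e, m(a, b, p(p(p(b)))), a)))   [R2 at 2.2]
2. m(e, m(e, p(p(b)), p(p(m(p(p(a)), p(p(a)), e)))), p(m(e, m(a, b, p(p(p(b)))), a)))  →  m(e, p(p(m(p(p(a)), p(p(a)), e))), p(m(e, m(a, b, p(p(p(b)))), a)))   [R2 at 2]
3. m(e, p(p(m(p(p(a)), p(p(a)), e))), p(m(e, m(a, b, p(p(p(b)))), a)))  →  m(e, p(p(b)), p(m(e, m(a, b, p(p(p(b)))), a)))   [R3 at 2.1.1]
4. m(e, p(p(b)), p(m(e, m(a, b, p(p(p(b)))), a)))  →  p(m(e, m(a, b, p(p(p(b)))), a))   [R2 at ε]
5. p(m(e, m(a, b, p(p(p(b)))), a))  →  p(m(e, p(p(b)), a))   [R1 at 1.2]
6. p(m(e, p(p(b)), a))  →  p(a)   [R2 at 1]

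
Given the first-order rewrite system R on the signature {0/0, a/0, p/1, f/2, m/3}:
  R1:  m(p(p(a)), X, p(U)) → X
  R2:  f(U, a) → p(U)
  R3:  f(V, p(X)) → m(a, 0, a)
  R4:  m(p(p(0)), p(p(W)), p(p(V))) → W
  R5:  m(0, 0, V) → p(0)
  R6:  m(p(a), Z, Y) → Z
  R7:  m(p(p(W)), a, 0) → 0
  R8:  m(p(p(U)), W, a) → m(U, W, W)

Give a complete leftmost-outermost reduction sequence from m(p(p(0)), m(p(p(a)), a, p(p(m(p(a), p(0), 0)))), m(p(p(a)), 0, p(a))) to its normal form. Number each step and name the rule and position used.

0

1. m(p(p(0)), m(p(p(a)), a, p(p(m(p(a), p(0), 0)))), m(p(p(a)), 0, p(a)))  →  m(p(p(0)), a, m(p(p(a)), 0, p(a)))   [R1 at 2]
2. m(p(p(0)), a, m(p(p(a)), 0, p(a)))  →  m(p(p(0)), a, 0)   [R1 at 3]
3. m(p(p(0)), a, 0)  →  0   [R7 at ε]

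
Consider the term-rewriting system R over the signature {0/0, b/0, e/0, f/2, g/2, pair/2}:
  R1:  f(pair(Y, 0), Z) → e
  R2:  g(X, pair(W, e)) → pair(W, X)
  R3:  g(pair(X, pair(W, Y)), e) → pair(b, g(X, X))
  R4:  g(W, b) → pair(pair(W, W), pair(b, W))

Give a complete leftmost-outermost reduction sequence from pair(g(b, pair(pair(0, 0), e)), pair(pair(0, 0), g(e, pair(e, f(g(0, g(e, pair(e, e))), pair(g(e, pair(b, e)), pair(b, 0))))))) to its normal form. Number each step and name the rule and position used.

1. pair(g(b, pair(pair(0, 0), e)), pair(pair(0, 0), g(e, pair(e, f(g(0, g(e, pair(e, e))), pair(g(e, pair(b, e)), pair(b, 0)))))))  →  pair(pair(pair(0, 0), b), pair(pair(0, 0), g(e, pair(e, f(g(0, g(e, pair(e, e))), pair(g(e, pair(b, e)), pair(b, 0)))))))   [R2 at 1]
2. pair(pair(pair(0, 0), b), pair(pair(0, 0), g(e, pair(e, f(g(0, g(e, pair(e, e))), pair(g(e, pair(b, e)), pair(b, 0)))))))  →  pair(pair(pair(0, 0), b), pair(pair(0, 0), g(e, pair(e, f(g(0, pair(e, e)), pair(g(e, pair(b, e)), pair(b, 0)))))))   [R2 at 2.2.2.2.1.2]
3. pair(pair(pair(0, 0), b), pair(pair(0, 0), g(e, pair(e, f(g(0, pair(e, e)), pair(g(e, pair(b, e)), pair(b, 0)))))))  →  pair(pair(pair(0, 0), b), pair(pair(0, 0), g(e, pair(e, f(pair(e, 0), pair(g(e, pair(b, e)), pair(b, 0)))))))   [R2 at 2.2.2.2.1]
4. pair(pair(pair(0, 0), b), pair(pair(0, 0), g(e, pair(e, f(pair(e, 0), pair(g(e, pair(b, e)), pair(b, 0)))))))  →  pair(pair(pair(0, 0), b), pair(pair(0, 0), g(e, pair(e, e))))   [R1 at 2.2.2.2]
5. pair(pair(pair(0, 0), b), pair(pair(0, 0), g(e, pair(e, e))))  →  pair(pair(pair(0, 0), b), pair(pair(0, 0), pair(e, e)))   [R2 at 2.2]

pair(pair(pair(0, 0), b), pair(pair(0, 0), pair(e, e)))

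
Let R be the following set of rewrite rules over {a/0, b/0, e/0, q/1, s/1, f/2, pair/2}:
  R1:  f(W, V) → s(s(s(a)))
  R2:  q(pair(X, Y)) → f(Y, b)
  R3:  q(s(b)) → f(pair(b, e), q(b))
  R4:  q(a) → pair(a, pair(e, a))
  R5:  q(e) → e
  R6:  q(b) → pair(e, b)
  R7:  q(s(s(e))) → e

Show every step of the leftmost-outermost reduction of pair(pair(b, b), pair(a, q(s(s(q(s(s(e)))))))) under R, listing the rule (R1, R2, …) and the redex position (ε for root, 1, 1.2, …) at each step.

pair(pair(b, b), pair(a, e))

1. pair(pair(b, b), pair(a, q(s(s(q(s(s(e))))))))  →  pair(pair(b, b), pair(a, q(s(s(e)))))   [R7 at 2.2.1.1.1]
2. pair(pair(b, b), pair(a, q(s(s(e)))))  →  pair(pair(b, b), pair(a, e))   [R7 at 2.2]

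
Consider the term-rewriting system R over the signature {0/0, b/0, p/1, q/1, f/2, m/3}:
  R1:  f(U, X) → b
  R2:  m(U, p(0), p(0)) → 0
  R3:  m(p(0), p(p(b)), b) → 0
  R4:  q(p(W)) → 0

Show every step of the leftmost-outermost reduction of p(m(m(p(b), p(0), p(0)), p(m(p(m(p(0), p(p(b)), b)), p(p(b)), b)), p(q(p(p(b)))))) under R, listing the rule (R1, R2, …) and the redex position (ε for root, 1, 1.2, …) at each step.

p(0)

1. p(m(m(p(b), p(0), p(0)), p(m(p(m(p(0), p(p(b)), b)), p(p(b)), b)), p(q(p(p(b))))))  →  p(m(0, p(m(p(m(p(0), p(p(b)), b)), p(p(b)), b)), p(q(p(p(b))))))   [R2 at 1.1]
2. p(m(0, p(m(p(m(p(0), p(p(b)), b)), p(p(b)), b)), p(q(p(p(b))))))  →  p(m(0, p(m(p(0), p(p(b)), b)), p(q(p(p(b))))))   [R3 at 1.2.1.1.1]
3. p(m(0, p(m(p(0), p(p(b)), b)), p(q(p(p(b))))))  →  p(m(0, p(0), p(q(p(p(b))))))   [R3 at 1.2.1]
4. p(m(0, p(0), p(q(p(p(b))))))  →  p(m(0, p(0), p(0)))   [R4 at 1.3.1]
5. p(m(0, p(0), p(0)))  →  p(0)   [R2 at 1]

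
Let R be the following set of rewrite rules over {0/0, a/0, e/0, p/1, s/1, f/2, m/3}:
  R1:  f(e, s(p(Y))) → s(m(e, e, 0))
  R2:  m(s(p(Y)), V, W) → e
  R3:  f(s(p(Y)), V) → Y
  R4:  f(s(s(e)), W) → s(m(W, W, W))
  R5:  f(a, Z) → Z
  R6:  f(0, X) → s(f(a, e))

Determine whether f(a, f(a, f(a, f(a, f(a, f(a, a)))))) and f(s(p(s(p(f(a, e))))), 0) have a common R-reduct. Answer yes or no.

no — NF(t₁) = a, NF(t₂) = s(p(e))

Reduce t₁ = f(a, f(a, f(a, f(a, f(a, f(a, a)))))):
1. f(a, f(a, f(a, f(a, f(a, f(a, a))))))  →  f(a, f(a, f(a, f(a, f(a, a)))))   [R5 at ε]
2. f(a, f(a, f(a, f(a, f(a, a)))))  →  f(a, f(a, f(a, f(a, a))))   [R5 at ε]
3. f(a, f(a, f(a, f(a, a))))  →  f(a, f(a, f(a, a)))   [R5 at ε]
4. f(a, f(a, f(a, a)))  →  f(a, f(a, a))   [R5 at ε]
5. f(a, f(a, a))  →  f(a, a)   [R5 at ε]
6. f(a, a)  →  a   [R5 at ε]

Reduce t₂ = f(s(p(s(p(f(a, e))))), 0):
1. f(s(p(s(p(f(a, e))))), 0)  →  s(p(f(a, e)))   [R3 at ε]
2. s(p(f(a, e)))  →  s(p(e))   [R5 at 1.1]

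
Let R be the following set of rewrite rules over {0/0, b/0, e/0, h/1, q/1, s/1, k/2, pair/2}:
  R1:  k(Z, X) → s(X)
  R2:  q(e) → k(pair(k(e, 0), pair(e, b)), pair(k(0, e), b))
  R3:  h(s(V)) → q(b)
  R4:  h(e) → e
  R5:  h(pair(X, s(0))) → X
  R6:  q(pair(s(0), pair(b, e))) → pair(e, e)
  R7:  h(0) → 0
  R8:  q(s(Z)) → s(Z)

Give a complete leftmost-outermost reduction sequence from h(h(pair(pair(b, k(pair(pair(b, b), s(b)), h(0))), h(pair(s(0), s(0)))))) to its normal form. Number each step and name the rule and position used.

1. h(h(pair(pair(b, k(pair(pair(b, b), s(b)), h(0))), h(pair(s(0), s(0))))))  →  h(h(pair(pair(b, s(h(0))), h(pair(s(0), s(0))))))   [R1 at 1.1.1.2]
2. h(h(pair(pair(b, s(h(0))), h(pair(s(0), s(0))))))  →  h(h(pair(pair(b, s(0)), h(pair(s(0), s(0))))))   [R7 at 1.1.1.2.1]
3. h(h(pair(pair(b, s(0)), h(pair(s(0), s(0))))))  →  h(h(pair(pair(b, s(0)), s(0))))   [R5 at 1.1.2]
4. h(h(pair(pair(b, s(0)), s(0))))  →  h(pair(b, s(0)))   [R5 at 1]
5. h(pair(b, s(0)))  →  b   [R5 at ε]

b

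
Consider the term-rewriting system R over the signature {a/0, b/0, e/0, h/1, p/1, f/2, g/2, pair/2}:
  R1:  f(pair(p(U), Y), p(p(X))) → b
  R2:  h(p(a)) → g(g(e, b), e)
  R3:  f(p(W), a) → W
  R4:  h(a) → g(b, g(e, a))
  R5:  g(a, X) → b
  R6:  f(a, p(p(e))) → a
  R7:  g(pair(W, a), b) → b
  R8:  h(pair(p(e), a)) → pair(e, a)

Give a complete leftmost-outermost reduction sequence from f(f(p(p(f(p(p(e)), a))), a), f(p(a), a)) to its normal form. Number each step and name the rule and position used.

p(e)

1. f(f(p(p(f(p(p(e)), a))), a), f(p(a), a))  →  f(p(f(p(p(e)), a)), f(p(a), a))   [R3 at 1]
2. f(p(f(p(p(e)), a)), f(p(a), a))  →  f(p(p(e)), f(p(a), a))   [R3 at 1.1]
3. f(p(p(e)), f(p(a), a))  →  f(p(p(e)), a)   [R3 at 2]
4. f(p(p(e)), a)  →  p(e)   [R3 at ε]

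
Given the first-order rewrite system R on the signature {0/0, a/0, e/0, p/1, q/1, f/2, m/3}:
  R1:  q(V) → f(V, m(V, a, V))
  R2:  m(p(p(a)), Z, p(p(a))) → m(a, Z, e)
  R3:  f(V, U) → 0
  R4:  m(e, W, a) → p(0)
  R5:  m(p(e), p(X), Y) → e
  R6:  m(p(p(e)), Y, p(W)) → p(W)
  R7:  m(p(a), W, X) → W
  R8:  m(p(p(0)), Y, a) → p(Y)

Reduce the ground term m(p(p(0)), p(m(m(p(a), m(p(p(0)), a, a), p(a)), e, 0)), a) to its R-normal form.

p(p(e))

1. m(p(p(0)), p(m(m(p(a), m(p(p(0)), a, a), p(a)), e, 0)), a)  →  p(p(m(m(p(a), m(p(p(0)), a, a), p(a)), e, 0)))   [R8 at ε]
2. p(p(m(m(p(a), m(p(p(0)), a, a), p(a)), e, 0)))  →  p(p(m(m(p(p(0)), a, a), e, 0)))   [R7 at 1.1.1]
3. p(p(m(m(p(p(0)), a, a), e, 0)))  →  p(p(m(p(a), e, 0)))   [R8 at 1.1.1]
4. p(p(m(p(a), e, 0)))  →  p(p(e))   [R7 at 1.1]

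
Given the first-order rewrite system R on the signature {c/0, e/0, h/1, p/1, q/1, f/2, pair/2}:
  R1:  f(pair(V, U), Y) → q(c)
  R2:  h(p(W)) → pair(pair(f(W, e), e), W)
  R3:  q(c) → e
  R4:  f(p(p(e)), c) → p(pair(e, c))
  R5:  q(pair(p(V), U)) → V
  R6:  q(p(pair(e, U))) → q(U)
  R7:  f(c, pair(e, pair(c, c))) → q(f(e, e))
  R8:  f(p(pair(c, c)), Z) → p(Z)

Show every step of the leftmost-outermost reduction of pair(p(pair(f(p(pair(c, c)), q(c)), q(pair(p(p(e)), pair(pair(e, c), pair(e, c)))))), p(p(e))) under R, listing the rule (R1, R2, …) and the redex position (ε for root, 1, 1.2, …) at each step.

pair(p(pair(p(e), p(e))), p(p(e)))

1. pair(p(pair(f(p(pair(c, c)), q(c)), q(pair(p(p(e)), pair(pair(e, c), pair(e, c)))))), p(p(e)))  →  pair(p(pair(p(q(c)), q(pair(p(p(e)), pair(pair(e, c), pair(e, c)))))), p(p(e)))   [R8 at 1.1.1]
2. pair(p(pair(p(q(c)), q(pair(p(p(e)), pair(pair(e, c), pair(e, c)))))), p(p(e)))  →  pair(p(pair(p(e), q(pair(p(p(e)), pair(pair(e, c), pair(e, c)))))), p(p(e)))   [R3 at 1.1.1.1]
3. pair(p(pair(p(e), q(pair(p(p(e)), pair(pair(e, c), pair(e, c)))))), p(p(e)))  →  pair(p(pair(p(e), p(e))), p(p(e)))   [R5 at 1.1.2]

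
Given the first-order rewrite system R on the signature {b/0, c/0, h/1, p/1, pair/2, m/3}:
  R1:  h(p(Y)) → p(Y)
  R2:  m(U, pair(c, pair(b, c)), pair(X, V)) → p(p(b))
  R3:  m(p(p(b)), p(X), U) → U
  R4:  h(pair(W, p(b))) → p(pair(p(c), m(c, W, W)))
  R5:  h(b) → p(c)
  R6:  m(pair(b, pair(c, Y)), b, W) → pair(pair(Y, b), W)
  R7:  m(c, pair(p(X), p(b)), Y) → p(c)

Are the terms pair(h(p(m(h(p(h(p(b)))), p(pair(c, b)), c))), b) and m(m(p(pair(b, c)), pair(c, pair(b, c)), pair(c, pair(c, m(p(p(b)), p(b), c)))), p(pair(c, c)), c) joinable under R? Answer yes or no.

Reduce t₁ = pair(h(p(m(h(p(h(p(b)))), p(pair(c, b)), c))), b):
1. pair(h(p(m(h(p(h(p(b)))), p(pair(c, b)), c))), b)  →  pair(p(m(h(p(h(p(b)))), p(pair(c, b)), c)), b)   [R1 at 1]
2. pair(p(m(h(p(h(p(b)))), p(pair(c, b)), c)), b)  →  pair(p(m(p(h(p(b))), p(pair(c, b)), c)), b)   [R1 at 1.1.1]
3. pair(p(m(p(h(p(b))), p(pair(c, b)), c)), b)  →  pair(p(m(p(p(b)), p(pair(c, b)), c)), b)   [R1 at 1.1.1.1]
4. pair(p(m(p(p(b)), p(pair(c, b)), c)), b)  →  pair(p(c), b)   [R3 at 1.1]

Reduce t₂ = m(m(p(pair(b, c)), pair(c, pair(b, c)), pair(c, pair(c, m(p(p(b)), p(b), c)))), p(pair(c, c)), c):
1. m(m(p(pair(b, c)), pair(c, pair(b, c)), pair(c, pair(c, m(p(p(b)), p(b), c)))), p(pair(c, c)), c)  →  m(p(p(b)), p(pair(c, c)), c)   [R2 at 1]
2. m(p(p(b)), p(pair(c, c)), c)  →  c   [R3 at ε]

no — NF(t₁) = pair(p(c), b), NF(t₂) = c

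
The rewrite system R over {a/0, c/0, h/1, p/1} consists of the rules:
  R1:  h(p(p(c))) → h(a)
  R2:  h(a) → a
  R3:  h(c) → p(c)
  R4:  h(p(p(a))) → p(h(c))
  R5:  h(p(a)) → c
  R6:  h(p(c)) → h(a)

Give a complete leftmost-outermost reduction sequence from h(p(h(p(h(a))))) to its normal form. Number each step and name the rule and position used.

a

1. h(p(h(p(h(a)))))  →  h(p(h(p(a))))   [R2 at 1.1.1.1]
2. h(p(h(p(a))))  →  h(p(c))   [R5 at 1.1]
3. h(p(c))  →  h(a)   [R6 at ε]
4. h(a)  →  a   [R2 at ε]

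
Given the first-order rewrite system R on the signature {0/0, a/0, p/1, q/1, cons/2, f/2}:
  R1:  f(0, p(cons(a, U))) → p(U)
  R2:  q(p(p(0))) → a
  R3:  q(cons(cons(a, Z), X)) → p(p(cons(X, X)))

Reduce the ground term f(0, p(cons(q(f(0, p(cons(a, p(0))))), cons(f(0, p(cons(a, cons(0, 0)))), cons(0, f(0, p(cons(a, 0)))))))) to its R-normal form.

1. f(0, p(cons(q(f(0, p(cons(a, p(0))))), cons(f(0, p(cons(a, cons(0, 0)))), cons(0, f(0, p(cons(a, 0))))))))  →  f(0, p(cons(q(p(p(0))), cons(f(0, p(cons(a, cons(0, 0)))), cons(0, f(0, p(cons(a, 0))))))))   [R1 at 2.1.1.1]
2. f(0, p(cons(q(p(p(0))), cons(f(0, p(cons(a, cons(0, 0)))), cons(0, f(0, p(cons(a, 0))))))))  →  f(0, p(cons(a, cons(f(0, p(cons(a, cons(0, 0)))), cons(0, f(0, p(cons(a, 0))))))))   [R2 at 2.1.1]
3. f(0, p(cons(a, cons(f(0, p(cons(a, cons(0, 0)))), cons(0, f(0, p(cons(a, 0))))))))  →  p(cons(f(0, p(cons(a, cons(0, 0)))), cons(0, f(0, p(cons(a, 0))))))   [R1 at ε]
4. p(cons(f(0, p(cons(a, cons(0, 0)))), cons(0, f(0, p(cons(a, 0))))))  →  p(cons(p(cons(0, 0)), cons(0, f(0, p(cons(a, 0))))))   [R1 at 1.1]
5. p(cons(p(cons(0, 0)), cons(0, f(0, p(cons(a, 0))))))  →  p(cons(p(cons(0, 0)), cons(0, p(0))))   [R1 at 1.2.2]

p(cons(p(cons(0, 0)), cons(0, p(0))))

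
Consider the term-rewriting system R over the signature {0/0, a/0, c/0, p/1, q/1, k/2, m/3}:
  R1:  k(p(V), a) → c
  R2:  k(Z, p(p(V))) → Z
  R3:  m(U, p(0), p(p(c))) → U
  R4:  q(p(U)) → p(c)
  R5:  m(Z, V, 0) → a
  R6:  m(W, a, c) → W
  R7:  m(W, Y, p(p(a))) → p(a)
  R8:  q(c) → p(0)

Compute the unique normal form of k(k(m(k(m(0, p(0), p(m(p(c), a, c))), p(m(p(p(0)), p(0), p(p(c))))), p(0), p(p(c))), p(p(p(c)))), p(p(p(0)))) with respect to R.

0

1. k(k(m(k(m(0, p(0), p(m(p(c), a, c))), p(m(p(p(0)), p(0), p(p(c))))), p(0), p(p(c))), p(p(p(c)))), p(p(p(0))))  →  k(m(k(m(0, p(0), p(m(p(c), a, c))), p(m(p(p(0)), p(0), p(p(c))))), p(0), p(p(c))), p(p(p(c))))   [R2 at ε]
2. k(m(k(m(0, p(0), p(m(p(c), a, c))), p(m(p(p(0)), p(0), p(p(c))))), p(0), p(p(c))), p(p(p(c))))  →  m(k(m(0, p(0), p(m(p(c), a, c))), p(m(p(p(0)), p(0), p(p(c))))), p(0), p(p(c)))   [R2 at ε]
3. m(k(m(0, p(0), p(m(p(c), a, c))), p(m(p(p(0)), p(0), p(p(c))))), p(0), p(p(c)))  →  k(m(0, p(0), p(m(p(c), a, c))), p(m(p(p(0)), p(0), p(p(c)))))   [R3 at ε]
4. k(m(0, p(0), p(m(p(c), a, c))), p(m(p(p(0)), p(0), p(p(c)))))  →  k(m(0, p(0), p(p(c))), p(m(p(p(0)), p(0), p(p(c)))))   [R6 at 1.3.1]
5. k(m(0, p(0), p(p(c))), p(m(p(p(0)), p(0), p(p(c)))))  →  k(0, p(m(p(p(0)), p(0), p(p(c)))))   [R3 at 1]
6. k(0, p(m(p(p(0)), p(0), p(p(c)))))  →  k(0, p(p(p(0))))   [R3 at 2.1]
7. k(0, p(p(p(0))))  →  0   [R2 at ε]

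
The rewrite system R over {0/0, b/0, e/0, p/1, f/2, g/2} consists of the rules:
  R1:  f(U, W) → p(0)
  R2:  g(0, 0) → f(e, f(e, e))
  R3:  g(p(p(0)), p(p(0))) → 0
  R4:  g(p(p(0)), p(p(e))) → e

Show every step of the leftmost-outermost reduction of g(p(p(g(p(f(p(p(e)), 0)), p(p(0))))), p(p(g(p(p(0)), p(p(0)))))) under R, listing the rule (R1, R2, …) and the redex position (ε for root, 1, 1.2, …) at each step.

0

1. g(p(p(g(p(f(p(p(e)), 0)), p(p(0))))), p(p(g(p(p(0)), p(p(0))))))  →  g(p(p(g(p(p(0)), p(p(0))))), p(p(g(p(p(0)), p(p(0))))))   [R1 at 1.1.1.1.1]
2. g(p(p(g(p(p(0)), p(p(0))))), p(p(g(p(p(0)), p(p(0))))))  →  g(p(p(0)), p(p(g(p(p(0)), p(p(0))))))   [R3 at 1.1.1]
3. g(p(p(0)), p(p(g(p(p(0)), p(p(0))))))  →  g(p(p(0)), p(p(0)))   [R3 at 2.1.1]
4. g(p(p(0)), p(p(0)))  →  0   [R3 at ε]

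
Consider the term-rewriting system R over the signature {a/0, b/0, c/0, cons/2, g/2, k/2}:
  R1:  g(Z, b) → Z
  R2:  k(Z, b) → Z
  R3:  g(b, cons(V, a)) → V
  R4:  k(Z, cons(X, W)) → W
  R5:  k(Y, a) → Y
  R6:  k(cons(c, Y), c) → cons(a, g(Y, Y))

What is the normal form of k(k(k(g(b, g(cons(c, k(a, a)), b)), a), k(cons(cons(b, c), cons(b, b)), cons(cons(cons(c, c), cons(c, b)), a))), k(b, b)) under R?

c

1. k(k(k(g(b, g(cons(c, k(a, a)), b)), a), k(cons(cons(b, c), cons(b, b)), cons(cons(cons(c, c), cons(c, b)), a))), k(b, b))  →  k(k(g(b, g(cons(c, k(a, a)), b)), k(cons(cons(b, c), cons(b, b)), cons(cons(cons(c, c), cons(c, b)), a))), k(b, b))   [R5 at 1.1]
2. k(k(g(b, g(cons(c, k(a, a)), b)), k(cons(cons(b, c), cons(b, b)), cons(cons(cons(c, c), cons(c, b)), a))), k(b, b))  →  k(k(g(b, cons(c, k(a, a))), k(cons(cons(b, c), cons(b, b)), cons(cons(cons(c, c), cons(c, b)), a))), k(b, b))   [R1 at 1.1.2]
3. k(k(g(b, cons(c, k(a, a))), k(cons(cons(b, c), cons(b, b)), cons(cons(cons(c, c), cons(c, b)), a))), k(b, b))  →  k(k(g(b, cons(c, a)), k(cons(cons(b, c), cons(b, b)), cons(cons(cons(c, c), cons(c, b)), a))), k(b, b))   [R5 at 1.1.2.2]
4. k(k(g(b, cons(c, a)), k(cons(cons(b, c), cons(b, b)), cons(cons(cons(c, c), cons(c, b)), a))), k(b, b))  →  k(k(c, k(cons(cons(b, c), cons(b, b)), cons(cons(cons(c, c), cons(c, b)), a))), k(b, b))   [R3 at 1.1]
5. k(k(c, k(cons(cons(b, c), cons(b, b)), cons(cons(cons(c, c), cons(c, b)), a))), k(b, b))  →  k(k(c, a), k(b, b))   [R4 at 1.2]
6. k(k(c, a), k(b, b))  →  k(c, k(b, b))   [R5 at 1]
7. k(c, k(b, b))  →  k(c, b)   [R2 at 2]
8. k(c, b)  →  c   [R2 at ε]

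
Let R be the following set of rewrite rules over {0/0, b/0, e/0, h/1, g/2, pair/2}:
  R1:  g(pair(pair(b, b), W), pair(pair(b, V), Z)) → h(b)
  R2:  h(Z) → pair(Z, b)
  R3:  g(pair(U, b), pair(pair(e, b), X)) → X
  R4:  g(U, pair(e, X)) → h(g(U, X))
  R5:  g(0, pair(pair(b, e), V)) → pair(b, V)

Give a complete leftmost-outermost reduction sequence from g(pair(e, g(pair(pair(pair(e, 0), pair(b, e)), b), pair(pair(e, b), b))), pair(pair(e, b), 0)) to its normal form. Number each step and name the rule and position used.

0

1. g(pair(e, g(pair(pair(pair(e, 0), pair(b, e)), b), pair(pair(e, b), b))), pair(pair(e, b), 0))  →  g(pair(e, b), pair(pair(e, b), 0))   [R3 at 1.2]
2. g(pair(e, b), pair(pair(e, b), 0))  →  0   [R3 at ε]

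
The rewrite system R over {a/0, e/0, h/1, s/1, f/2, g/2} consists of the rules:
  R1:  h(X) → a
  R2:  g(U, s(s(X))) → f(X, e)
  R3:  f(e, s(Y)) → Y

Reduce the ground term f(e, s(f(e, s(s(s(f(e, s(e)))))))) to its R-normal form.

s(s(e))

1. f(e, s(f(e, s(s(s(f(e, s(e))))))))  →  f(e, s(s(s(f(e, s(e))))))   [R3 at ε]
2. f(e, s(s(s(f(e, s(e))))))  →  s(s(f(e, s(e))))   [R3 at ε]
3. s(s(f(e, s(e))))  →  s(s(e))   [R3 at 1.1]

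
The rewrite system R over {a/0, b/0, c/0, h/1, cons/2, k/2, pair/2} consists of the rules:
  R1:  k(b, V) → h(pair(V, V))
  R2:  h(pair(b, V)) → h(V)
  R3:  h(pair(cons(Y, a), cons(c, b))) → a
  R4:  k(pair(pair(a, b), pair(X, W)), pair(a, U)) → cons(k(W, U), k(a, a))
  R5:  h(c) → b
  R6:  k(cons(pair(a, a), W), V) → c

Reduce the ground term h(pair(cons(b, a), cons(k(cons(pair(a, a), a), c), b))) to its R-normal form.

1. h(pair(cons(b, a), cons(k(cons(pair(a, a), a), c), b)))  →  h(pair(cons(b, a), cons(c, b)))   [R6 at 1.2.1]
2. h(pair(cons(b, a), cons(c, b)))  →  a   [R3 at ε]

a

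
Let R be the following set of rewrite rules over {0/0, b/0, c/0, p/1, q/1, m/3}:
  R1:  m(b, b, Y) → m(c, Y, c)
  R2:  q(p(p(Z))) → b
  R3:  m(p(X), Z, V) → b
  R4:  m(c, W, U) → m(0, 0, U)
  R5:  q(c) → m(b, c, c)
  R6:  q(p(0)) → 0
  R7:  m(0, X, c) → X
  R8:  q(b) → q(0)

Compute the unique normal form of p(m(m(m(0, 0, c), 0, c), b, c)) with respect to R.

1. p(m(m(m(0, 0, c), 0, c), b, c))  →  p(m(m(0, 0, c), b, c))   [R7 at 1.1.1]
2. p(m(m(0, 0, c), b, c))  →  p(m(0, b, c))   [R7 at 1.1]
3. p(m(0, b, c))  →  p(b)   [R7 at 1]

p(b)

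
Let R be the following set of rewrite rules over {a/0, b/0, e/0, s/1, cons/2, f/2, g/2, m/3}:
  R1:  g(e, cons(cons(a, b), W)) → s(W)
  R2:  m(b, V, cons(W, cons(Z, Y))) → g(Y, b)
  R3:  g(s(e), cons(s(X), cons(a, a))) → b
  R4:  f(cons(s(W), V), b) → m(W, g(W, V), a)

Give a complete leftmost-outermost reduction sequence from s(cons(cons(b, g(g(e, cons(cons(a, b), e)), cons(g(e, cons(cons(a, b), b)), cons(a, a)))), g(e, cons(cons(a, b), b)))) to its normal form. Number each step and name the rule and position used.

1. s(cons(cons(b, g(g(e, cons(cons(a, b), e)), cons(g(e, cons(cons(a, b), b)), cons(a, a)))), g(e, cons(cons(a, b), b))))  →  s(cons(cons(b, g(s(e), cons(g(e, cons(cons(a, b), b)), cons(a, a)))), g(e, cons(cons(a, b), b))))   [R1 at 1.1.2.1]
2. s(cons(cons(b, g(s(e), cons(g(e, cons(cons(a, b), b)), cons(a, a)))), g(e, cons(cons(a, b), b))))  →  s(cons(cons(b, g(s(e), cons(s(b), cons(a, a)))), g(e, cons(cons(a, b), b))))   [R1 at 1.1.2.2.1]
3. s(cons(cons(b, g(s(e), cons(s(b), cons(a, a)))), g(e, cons(cons(a, b), b))))  →  s(cons(cons(b, b), g(e, cons(cons(a, b), b))))   [R3 at 1.1.2]
4. s(cons(cons(b, b), g(e, cons(cons(a, b), b))))  →  s(cons(cons(b, b), s(b)))   [R1 at 1.2]

s(cons(cons(b, b), s(b)))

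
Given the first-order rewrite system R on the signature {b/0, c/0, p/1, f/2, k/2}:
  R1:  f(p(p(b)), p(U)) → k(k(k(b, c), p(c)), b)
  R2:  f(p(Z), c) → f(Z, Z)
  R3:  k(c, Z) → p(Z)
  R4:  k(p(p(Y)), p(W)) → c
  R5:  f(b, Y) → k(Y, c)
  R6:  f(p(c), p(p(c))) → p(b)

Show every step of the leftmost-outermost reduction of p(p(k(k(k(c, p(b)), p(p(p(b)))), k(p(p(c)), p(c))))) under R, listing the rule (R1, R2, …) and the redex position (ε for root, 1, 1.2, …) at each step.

1. p(p(k(k(k(c, p(b)), p(p(p(b)))), k(p(p(c)), p(c)))))  →  p(p(k(k(p(p(b)), p(p(p(b)))), k(p(p(c)), p(c)))))   [R3 at 1.1.1.1]
2. p(p(k(k(p(p(b)), p(p(p(b)))), k(p(p(c)), p(c)))))  →  p(p(k(c, k(p(p(c)), p(c)))))   [R4 at 1.1.1]
3. p(p(k(c, k(p(p(c)), p(c)))))  →  p(p(p(k(p(p(c)), p(c)))))   [R3 at 1.1]
4. p(p(p(k(p(p(c)), p(c)))))  →  p(p(p(c)))   [R4 at 1.1.1]

p(p(p(c)))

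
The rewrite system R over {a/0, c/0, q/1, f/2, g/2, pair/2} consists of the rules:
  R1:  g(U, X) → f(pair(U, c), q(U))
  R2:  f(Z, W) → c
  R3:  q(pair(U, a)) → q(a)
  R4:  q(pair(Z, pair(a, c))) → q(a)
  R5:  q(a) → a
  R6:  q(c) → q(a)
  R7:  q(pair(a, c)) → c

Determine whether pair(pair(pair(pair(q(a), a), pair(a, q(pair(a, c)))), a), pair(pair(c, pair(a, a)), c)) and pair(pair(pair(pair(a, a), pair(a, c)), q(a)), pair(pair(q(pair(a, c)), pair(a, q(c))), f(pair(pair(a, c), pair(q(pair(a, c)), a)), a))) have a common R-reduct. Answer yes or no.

yes — NF(t₁) = pair(pair(pair(pair(a, a), pair(a, c)), a), pair(pair(c, pair(a, a)), c)), NF(t₂) = pair(pair(pair(pair(a, a), pair(a, c)), a), pair(pair(c, pair(a, a)), c))

Reduce t₁ = pair(pair(pair(pair(q(a), a), pair(a, q(pair(a, c)))), a), pair(pair(c, pair(a, a)), c)):
1. pair(pair(pair(pair(q(a), a), pair(a, q(pair(a, c)))), a), pair(pair(c, pair(a, a)), c))  →  pair(pair(pair(pair(a, a), pair(a, q(pair(a, c)))), a), pair(pair(c, pair(a, a)), c))   [R5 at 1.1.1.1]
2. pair(pair(pair(pair(a, a), pair(a, q(pair(a, c)))), a), pair(pair(c, pair(a, a)), c))  →  pair(pair(pair(pair(a, a), pair(a, c)), a), pair(pair(c, pair(a, a)), c))   [R7 at 1.1.2.2]

Reduce t₂ = pair(pair(pair(pair(a, a), pair(a, c)), q(a)), pair(pair(q(pair(a, c)), pair(a, q(c))), f(pair(pair(a, c), pair(q(pair(a, c)), a)), a))):
1. pair(pair(pair(pair(a, a), pair(a, c)), q(a)), pair(pair(q(pair(a, c)), pair(a, q(c))), f(pair(pair(a, c), pair(q(pair(a, c)), a)), a)))  →  pair(pair(pair(pair(a, a), pair(a, c)), a), pair(pair(q(pair(a, c)), pair(a, q(c))), f(pair(pair(a, c), pair(q(pair(a, c)), a)), a)))   [R5 at 1.2]
2. pair(pair(pair(pair(a, a), pair(a, c)), a), pair(pair(q(pair(a, c)), pair(a, q(c))), f(pair(pair(a, c), pair(q(pair(a, c)), a)), a)))  →  pair(pair(pair(pair(a, a), pair(a, c)), a), pair(pair(c, pair(a, q(c))), f(pair(pair(a, c), pair(q(pair(a, c)), a)), a)))   [R7 at 2.1.1]
3. pair(pair(pair(pair(a, a), pair(a, c)), a), pair(pair(c, pair(a, q(c))), f(pair(pair(a, c), pair(q(pair(a, c)), a)), a)))  →  pair(pair(pair(pair(a, a), pair(a, c)), a), pair(pair(c, pair(a, q(a))), f(pair(pair(a, c), pair(q(pair(a, c)), a)), a)))   [R6 at 2.1.2.2]
4. pair(pair(pair(pair(a, a), pair(a, c)), a), pair(pair(c, pair(a, q(a))), f(pair(pair(a, c), pair(q(pair(a, c)), a)), a)))  →  pair(pair(pair(pair(a, a), pair(a, c)), a), pair(pair(c, pair(a, a)), f(pair(pair(a, c), pair(q(pair(a, c)), a)), a)))   [R5 at 2.1.2.2]
5. pair(pair(pair(pair(a, a), pair(a, c)), a), pair(pair(c, pair(a, a)), f(pair(pair(a, c), pair(q(pair(a, c)), a)), a)))  →  pair(pair(pair(pair(a, a), pair(a, c)), a), pair(pair(c, pair(a, a)), c))   [R2 at 2.2]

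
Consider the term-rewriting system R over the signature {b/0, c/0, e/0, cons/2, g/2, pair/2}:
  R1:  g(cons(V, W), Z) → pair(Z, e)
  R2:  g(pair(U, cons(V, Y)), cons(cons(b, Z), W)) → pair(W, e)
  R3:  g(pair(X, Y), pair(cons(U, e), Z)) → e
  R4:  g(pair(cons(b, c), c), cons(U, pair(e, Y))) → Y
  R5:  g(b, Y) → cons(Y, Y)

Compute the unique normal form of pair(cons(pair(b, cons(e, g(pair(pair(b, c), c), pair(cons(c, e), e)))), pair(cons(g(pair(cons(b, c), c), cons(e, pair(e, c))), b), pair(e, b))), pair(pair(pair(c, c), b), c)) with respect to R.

pair(cons(pair(b, cons(e, e)), pair(cons(c, b), pair(e, b))), pair(pair(pair(c, c), b), c))

1. pair(cons(pair(b, cons(e, g(pair(pair(b, c), c), pair(cons(c, e), e)))), pair(cons(g(pair(cons(b, c), c), cons(e, pair(e, c))), b), pair(e, b))), pair(pair(pair(c, c), b), c))  →  pair(cons(pair(b, cons(e, e)), pair(cons(g(pair(cons(b, c), c), cons(e, pair(e, c))), b), pair(e, b))), pair(pair(pair(c, c), b), c))   [R3 at 1.1.2.2]
2. pair(cons(pair(b, cons(e, e)), pair(cons(g(pair(cons(b, c), c), cons(e, pair(e, c))), b), pair(e, b))), pair(pair(pair(c, c), b), c))  →  pair(cons(pair(b, cons(e, e)), pair(cons(c, b), pair(e, b))), pair(pair(pair(c, c), b), c))   [R4 at 1.2.1.1]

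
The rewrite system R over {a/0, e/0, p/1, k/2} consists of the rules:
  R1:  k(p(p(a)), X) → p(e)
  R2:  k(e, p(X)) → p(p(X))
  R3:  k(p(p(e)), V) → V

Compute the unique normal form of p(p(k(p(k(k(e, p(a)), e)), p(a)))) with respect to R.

p(p(p(a)))

1. p(p(k(p(k(k(e, p(a)), e)), p(a))))  →  p(p(k(p(k(p(p(a)), e)), p(a))))   [R2 at 1.1.1.1.1]
2. p(p(k(p(k(p(p(a)), e)), p(a))))  →  p(p(k(p(p(e)), p(a))))   [R1 at 1.1.1.1]
3. p(p(k(p(p(e)), p(a))))  →  p(p(p(a)))   [R3 at 1.1]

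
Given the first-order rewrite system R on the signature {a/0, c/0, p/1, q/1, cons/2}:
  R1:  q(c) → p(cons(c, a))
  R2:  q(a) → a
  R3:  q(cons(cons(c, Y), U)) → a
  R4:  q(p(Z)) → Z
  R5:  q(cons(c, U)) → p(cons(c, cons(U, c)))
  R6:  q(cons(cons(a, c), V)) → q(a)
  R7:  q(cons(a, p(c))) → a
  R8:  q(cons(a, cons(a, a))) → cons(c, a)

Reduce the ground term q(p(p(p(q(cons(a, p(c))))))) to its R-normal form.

p(p(a))

1. q(p(p(p(q(cons(a, p(c)))))))  →  p(p(q(cons(a, p(c)))))   [R4 at ε]
2. p(p(q(cons(a, p(c)))))  →  p(p(a))   [R7 at 1.1]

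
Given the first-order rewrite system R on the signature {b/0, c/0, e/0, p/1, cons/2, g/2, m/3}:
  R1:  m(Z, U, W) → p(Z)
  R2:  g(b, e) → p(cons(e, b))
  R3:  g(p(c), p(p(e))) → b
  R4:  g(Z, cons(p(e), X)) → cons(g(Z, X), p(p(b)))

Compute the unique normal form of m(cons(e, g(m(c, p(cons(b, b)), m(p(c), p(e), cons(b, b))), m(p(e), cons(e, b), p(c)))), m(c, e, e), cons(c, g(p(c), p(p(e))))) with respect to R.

1. m(cons(e, g(m(c, p(cons(b, b)), m(p(c), p(e), cons(b, b))), m(p(e), cons(e, b), p(c)))), m(c, e, e), cons(c, g(p(c), p(p(e)))))  →  p(cons(e, g(m(c, p(cons(b, b)), m(p(c), p(e), cons(b, b))), m(p(e), cons(e, b), p(c)))))   [R1 at ε]
2. p(cons(e, g(m(c, p(cons(b, b)), m(p(c), p(e), cons(b, b))), m(p(e), cons(e, b), p(c)))))  →  p(cons(e, g(p(c), m(p(e), cons(e, b), p(c)))))   [R1 at 1.2.1]
3. p(cons(e, g(p(c), m(p(e), cons(e, b), p(c)))))  →  p(cons(e, g(p(c), p(p(e)))))   [R1 at 1.2.2]
4. p(cons(e, g(p(c), p(p(e)))))  →  p(cons(e, b))   [R3 at 1.2]

p(cons(e, b))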